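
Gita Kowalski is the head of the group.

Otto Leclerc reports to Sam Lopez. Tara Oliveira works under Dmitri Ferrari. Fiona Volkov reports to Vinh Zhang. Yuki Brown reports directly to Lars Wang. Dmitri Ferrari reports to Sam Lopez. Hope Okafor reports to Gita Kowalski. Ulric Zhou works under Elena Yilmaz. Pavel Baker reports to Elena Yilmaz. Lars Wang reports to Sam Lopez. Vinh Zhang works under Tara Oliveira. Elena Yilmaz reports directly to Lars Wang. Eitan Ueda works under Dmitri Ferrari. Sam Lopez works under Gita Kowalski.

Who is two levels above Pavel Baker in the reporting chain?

Lars Wang

Pavel Baker reports to Elena Yilmaz, and Elena Yilmaz reports to Lars Wang. So Pavel Baker's skip-level manager is Lars Wang.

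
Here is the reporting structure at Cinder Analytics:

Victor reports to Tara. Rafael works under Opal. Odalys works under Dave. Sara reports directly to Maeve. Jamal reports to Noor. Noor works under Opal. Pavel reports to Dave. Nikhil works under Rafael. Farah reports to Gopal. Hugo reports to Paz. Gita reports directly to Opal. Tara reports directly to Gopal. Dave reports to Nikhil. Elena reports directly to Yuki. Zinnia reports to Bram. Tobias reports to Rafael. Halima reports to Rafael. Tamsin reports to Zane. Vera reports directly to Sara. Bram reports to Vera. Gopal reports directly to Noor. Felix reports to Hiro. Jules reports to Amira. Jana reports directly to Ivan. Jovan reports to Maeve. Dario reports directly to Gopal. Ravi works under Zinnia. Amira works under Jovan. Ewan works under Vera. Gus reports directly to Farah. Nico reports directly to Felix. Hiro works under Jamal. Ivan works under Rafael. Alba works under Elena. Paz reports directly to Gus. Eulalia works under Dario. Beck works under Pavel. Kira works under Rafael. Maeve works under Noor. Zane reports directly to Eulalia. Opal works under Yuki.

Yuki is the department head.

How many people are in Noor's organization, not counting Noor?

Noor directly manages Maeve, Gopal, Jamal. Under Maeve: Jovan, Amira, Jules, Sara, Vera, Ewan, Bram, Zinnia, Ravi (9). Under Gopal: Tara, Victor, Farah, Gus, Paz, Hugo, Dario, Eulalia, Zane, Tamsin (10). Under Jamal: Hiro, Felix, Nico (3). So Noor's organization is 3 direct reports plus everyone under them: 10 + 11 + 4 = 25.

25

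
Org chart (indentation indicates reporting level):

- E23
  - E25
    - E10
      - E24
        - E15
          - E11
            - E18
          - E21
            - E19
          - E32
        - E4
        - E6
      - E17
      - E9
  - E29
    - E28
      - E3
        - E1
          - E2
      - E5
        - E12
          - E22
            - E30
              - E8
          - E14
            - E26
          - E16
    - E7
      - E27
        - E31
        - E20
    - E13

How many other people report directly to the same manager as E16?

2

E16 reports to E12. E12's other direct reports are E22, E14 — 2 peers.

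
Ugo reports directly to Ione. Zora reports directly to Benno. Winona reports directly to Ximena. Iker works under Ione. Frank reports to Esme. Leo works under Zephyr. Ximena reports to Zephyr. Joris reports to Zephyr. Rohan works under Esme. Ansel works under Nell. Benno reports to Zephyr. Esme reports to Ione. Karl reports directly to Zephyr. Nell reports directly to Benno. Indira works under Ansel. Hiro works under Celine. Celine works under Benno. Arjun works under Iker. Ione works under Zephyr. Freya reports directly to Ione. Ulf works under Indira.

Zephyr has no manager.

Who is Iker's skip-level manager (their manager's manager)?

Zephyr

Iker reports to Ione, and Ione reports to Zephyr. So Iker's skip-level manager is Zephyr.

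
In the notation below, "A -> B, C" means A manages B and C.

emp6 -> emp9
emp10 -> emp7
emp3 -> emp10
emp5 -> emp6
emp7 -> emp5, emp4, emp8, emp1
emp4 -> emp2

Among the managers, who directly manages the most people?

emp7

Direct-report counts: emp3 has 1; emp10 has 1; emp7 has 4; emp4 has 1; emp5 has 1; emp6 has 1. The largest is 4, held by emp7.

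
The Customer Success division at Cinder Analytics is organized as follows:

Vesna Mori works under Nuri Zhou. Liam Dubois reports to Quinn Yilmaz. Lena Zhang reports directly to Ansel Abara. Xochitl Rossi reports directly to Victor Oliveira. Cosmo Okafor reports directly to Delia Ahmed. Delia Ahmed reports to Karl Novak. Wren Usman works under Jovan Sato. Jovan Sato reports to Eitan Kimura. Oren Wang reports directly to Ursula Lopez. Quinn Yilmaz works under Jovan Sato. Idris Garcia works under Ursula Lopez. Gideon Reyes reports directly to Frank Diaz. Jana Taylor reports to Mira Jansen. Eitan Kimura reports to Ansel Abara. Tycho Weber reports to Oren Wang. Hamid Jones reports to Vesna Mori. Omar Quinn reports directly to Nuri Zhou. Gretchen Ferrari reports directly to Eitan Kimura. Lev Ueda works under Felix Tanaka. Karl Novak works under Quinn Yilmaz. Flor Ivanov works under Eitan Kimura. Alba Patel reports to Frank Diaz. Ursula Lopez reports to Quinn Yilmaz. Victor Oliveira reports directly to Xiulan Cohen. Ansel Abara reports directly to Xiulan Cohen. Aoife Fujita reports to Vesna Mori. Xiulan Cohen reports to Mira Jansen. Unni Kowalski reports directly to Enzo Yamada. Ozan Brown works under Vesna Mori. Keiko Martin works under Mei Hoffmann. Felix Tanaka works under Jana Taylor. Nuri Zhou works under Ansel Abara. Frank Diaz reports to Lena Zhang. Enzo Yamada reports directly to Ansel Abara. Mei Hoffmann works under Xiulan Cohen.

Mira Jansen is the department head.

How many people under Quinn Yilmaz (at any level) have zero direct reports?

4

The people in Quinn Yilmaz's organization with no one reporting to them are Liam Dubois, Cosmo Okafor, Tycho Weber, Idris Garcia. That is 4.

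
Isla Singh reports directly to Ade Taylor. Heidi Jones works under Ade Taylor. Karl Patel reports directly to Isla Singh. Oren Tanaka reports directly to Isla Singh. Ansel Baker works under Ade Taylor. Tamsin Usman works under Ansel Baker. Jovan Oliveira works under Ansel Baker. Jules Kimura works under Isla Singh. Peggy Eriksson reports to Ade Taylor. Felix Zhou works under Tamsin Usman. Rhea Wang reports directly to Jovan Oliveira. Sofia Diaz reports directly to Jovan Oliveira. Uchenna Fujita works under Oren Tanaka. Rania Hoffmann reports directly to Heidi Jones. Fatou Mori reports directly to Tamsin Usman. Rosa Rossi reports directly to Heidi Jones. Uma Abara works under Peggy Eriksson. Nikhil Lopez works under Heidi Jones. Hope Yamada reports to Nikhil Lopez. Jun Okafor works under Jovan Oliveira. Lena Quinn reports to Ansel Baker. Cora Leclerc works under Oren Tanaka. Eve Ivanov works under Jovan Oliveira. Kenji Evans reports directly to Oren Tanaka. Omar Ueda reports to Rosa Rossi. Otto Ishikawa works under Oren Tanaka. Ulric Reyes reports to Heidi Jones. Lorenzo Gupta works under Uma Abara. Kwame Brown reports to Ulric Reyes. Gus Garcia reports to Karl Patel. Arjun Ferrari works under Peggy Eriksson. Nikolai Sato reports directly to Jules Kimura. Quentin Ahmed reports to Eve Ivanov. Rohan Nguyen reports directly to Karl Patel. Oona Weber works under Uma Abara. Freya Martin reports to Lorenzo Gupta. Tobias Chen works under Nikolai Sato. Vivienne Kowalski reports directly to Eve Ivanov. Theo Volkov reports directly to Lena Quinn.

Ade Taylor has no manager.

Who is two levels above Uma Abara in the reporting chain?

Uma Abara reports to Peggy Eriksson, and Peggy Eriksson reports to Ade Taylor. So Uma Abara's skip-level manager is Ade Taylor.

Ade Taylor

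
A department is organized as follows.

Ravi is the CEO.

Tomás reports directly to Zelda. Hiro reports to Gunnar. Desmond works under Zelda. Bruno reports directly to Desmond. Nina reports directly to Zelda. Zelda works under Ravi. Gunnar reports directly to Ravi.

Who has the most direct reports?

Zelda

Direct-report counts: Ravi has 2; Gunnar has 1; Zelda has 3; Desmond has 1. The largest is 3, held by Zelda.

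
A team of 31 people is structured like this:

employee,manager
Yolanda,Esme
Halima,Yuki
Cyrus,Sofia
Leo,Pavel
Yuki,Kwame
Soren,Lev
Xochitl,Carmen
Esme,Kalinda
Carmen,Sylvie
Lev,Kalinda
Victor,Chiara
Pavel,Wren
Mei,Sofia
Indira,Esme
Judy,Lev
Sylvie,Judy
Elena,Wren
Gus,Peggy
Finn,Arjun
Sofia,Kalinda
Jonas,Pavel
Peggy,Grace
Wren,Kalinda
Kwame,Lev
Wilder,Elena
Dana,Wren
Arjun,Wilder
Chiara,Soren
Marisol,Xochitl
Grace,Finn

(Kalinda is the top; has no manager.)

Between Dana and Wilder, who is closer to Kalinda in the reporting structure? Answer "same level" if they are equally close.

Dana

Dana is 2 levels below Kalinda; Wilder is 3. Dana is higher.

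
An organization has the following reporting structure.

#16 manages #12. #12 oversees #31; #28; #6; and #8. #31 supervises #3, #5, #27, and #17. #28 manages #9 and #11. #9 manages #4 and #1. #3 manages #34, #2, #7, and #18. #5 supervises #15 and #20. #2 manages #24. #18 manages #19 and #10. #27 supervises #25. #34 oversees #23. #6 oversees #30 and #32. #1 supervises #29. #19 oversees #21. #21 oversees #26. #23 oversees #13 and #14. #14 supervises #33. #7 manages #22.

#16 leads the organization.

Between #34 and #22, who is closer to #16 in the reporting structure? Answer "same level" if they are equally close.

#34

#34 is 4 levels below #16; #22 is 5. #34 is higher.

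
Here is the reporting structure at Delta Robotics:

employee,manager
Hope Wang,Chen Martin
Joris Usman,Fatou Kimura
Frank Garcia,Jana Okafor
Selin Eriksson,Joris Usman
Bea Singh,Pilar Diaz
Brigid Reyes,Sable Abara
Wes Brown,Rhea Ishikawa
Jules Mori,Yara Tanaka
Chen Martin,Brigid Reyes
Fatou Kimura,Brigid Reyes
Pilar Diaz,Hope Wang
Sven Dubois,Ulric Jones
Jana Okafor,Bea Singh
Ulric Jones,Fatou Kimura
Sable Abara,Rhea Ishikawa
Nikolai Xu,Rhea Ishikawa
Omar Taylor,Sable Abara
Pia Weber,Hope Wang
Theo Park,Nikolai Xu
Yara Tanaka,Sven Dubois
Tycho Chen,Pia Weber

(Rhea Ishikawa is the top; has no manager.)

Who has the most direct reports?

Rhea Ishikawa

Direct-report counts: Rhea Ishikawa has 3; Nikolai Xu has 1; Sable Abara has 2; Brigid Reyes has 2; Chen Martin has 1; Hope Wang has 2; Pia Weber has 1; Pilar Diaz has 1; Bea Singh has 1; Jana Okafor has 1; Fatou Kimura has 2; Ulric Jones has 1; Sven Dubois has 1; Yara Tanaka has 1; Joris Usman has 1. The largest is 3, held by Rhea Ishikawa.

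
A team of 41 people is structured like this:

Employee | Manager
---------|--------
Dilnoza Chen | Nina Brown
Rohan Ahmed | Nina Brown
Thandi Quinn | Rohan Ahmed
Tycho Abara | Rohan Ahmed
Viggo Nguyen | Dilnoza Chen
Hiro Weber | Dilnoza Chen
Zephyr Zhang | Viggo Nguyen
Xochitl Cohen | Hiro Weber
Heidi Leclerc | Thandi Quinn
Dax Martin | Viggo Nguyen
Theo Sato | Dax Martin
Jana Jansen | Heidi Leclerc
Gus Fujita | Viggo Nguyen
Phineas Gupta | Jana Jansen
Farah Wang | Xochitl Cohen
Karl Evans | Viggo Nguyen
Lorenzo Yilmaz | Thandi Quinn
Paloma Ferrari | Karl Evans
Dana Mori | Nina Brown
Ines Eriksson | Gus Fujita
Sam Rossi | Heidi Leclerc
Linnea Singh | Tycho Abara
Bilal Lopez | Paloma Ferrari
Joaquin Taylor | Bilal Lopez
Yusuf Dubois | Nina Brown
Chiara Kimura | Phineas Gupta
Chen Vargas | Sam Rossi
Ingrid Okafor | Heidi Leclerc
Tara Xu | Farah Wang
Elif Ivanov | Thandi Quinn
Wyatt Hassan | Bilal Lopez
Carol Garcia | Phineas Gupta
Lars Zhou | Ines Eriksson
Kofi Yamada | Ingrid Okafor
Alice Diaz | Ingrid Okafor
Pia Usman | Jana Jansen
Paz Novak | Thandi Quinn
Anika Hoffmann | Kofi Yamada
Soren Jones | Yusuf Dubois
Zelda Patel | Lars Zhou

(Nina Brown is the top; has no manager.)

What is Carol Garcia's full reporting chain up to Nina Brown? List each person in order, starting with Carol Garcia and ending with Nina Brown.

Carol Garcia -> Phineas Gupta -> Jana Jansen -> Heidi Leclerc -> Thandi Quinn -> Rohan Ahmed -> Nina Brown

Carol Garcia reports to Phineas Gupta. Phineas Gupta reports to Jana Jansen. Jana Jansen reports to Heidi Leclerc. Heidi Leclerc reports to Thandi Quinn. Thandi Quinn reports to Rohan Ahmed. Rohan Ahmed reports to Nina Brown. Nina Brown is at the top.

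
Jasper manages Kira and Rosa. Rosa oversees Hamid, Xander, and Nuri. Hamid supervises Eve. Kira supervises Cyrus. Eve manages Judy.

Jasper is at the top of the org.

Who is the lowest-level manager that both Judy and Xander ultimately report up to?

Judy's chain of managers is Eve, Hamid, Rosa, Jasper. Xander's chain of managers is Rosa, Jasper. The first manager that appears in both chains is Rosa.

Rosa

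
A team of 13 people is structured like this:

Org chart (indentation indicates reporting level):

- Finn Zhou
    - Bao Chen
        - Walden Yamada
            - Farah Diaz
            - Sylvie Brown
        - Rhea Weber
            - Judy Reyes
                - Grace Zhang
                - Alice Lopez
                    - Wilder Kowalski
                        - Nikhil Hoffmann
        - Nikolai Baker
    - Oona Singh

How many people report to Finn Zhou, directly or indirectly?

12

Finn Zhou directly manages Bao Chen, Oona Singh. Under Bao Chen: Nikolai Baker, Rhea Weber, Judy Reyes, Alice Lopez, Wilder Kowalski, Nikhil Hoffmann, Grace Zhang, Walden Yamada, Sylvie Brown, Farah Diaz (10). Oona Singh has no reports. So Finn Zhou's organization is 2 direct reports plus everyone under them: 11 + 1 = 12.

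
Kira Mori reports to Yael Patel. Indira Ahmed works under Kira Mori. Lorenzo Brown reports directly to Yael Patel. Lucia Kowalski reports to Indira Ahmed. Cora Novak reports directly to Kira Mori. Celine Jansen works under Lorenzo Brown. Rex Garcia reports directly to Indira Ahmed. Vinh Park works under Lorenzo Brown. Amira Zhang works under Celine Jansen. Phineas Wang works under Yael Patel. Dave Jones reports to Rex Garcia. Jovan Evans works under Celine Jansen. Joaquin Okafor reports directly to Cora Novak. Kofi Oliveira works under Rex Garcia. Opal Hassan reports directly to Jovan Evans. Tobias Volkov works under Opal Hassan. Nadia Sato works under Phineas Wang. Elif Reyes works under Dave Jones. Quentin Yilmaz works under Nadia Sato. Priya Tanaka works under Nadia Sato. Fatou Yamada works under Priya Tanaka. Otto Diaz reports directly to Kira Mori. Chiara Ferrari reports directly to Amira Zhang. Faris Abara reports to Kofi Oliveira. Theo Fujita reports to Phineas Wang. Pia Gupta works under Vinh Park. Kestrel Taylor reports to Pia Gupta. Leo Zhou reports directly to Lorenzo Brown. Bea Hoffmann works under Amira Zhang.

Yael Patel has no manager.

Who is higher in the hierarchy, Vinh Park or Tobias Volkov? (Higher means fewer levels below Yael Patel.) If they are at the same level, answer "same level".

Vinh Park is 2 levels below Yael Patel; Tobias Volkov is 5. Vinh Park is higher.

Vinh Park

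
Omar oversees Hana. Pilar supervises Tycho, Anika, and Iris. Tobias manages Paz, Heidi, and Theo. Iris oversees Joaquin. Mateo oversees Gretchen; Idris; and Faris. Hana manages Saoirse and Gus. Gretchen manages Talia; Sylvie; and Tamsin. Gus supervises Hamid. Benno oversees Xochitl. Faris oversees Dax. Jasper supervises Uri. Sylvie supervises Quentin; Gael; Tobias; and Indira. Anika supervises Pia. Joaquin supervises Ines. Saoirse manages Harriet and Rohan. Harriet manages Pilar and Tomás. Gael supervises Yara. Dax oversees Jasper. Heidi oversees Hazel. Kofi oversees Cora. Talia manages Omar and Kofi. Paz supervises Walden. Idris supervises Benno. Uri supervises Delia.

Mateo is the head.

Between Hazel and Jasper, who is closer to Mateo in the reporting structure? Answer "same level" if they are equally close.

Hazel is 5 levels below Mateo; Jasper is 3. Jasper is higher.

Jasper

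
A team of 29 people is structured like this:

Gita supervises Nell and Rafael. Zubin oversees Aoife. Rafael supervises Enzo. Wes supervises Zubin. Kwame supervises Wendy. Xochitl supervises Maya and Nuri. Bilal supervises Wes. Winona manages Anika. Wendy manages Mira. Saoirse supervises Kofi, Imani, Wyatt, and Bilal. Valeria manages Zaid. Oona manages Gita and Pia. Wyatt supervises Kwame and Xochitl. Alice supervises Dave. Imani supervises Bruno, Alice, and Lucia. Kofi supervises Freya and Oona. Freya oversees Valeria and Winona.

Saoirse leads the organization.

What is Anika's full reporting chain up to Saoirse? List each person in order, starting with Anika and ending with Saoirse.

Anika reports to Winona. Winona reports to Freya. Freya reports to Kofi. Kofi reports to Saoirse. Saoirse is at the top.

Anika -> Winona -> Freya -> Kofi -> Saoirse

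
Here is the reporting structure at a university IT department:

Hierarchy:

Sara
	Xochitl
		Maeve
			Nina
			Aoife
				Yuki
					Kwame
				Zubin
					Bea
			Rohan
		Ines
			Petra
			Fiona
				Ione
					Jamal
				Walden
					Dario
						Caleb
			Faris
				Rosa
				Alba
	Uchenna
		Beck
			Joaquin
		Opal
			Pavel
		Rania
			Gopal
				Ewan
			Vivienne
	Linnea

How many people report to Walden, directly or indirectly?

Walden directly manages Dario. Under Dario: Caleb (1). That's 2 in total.

2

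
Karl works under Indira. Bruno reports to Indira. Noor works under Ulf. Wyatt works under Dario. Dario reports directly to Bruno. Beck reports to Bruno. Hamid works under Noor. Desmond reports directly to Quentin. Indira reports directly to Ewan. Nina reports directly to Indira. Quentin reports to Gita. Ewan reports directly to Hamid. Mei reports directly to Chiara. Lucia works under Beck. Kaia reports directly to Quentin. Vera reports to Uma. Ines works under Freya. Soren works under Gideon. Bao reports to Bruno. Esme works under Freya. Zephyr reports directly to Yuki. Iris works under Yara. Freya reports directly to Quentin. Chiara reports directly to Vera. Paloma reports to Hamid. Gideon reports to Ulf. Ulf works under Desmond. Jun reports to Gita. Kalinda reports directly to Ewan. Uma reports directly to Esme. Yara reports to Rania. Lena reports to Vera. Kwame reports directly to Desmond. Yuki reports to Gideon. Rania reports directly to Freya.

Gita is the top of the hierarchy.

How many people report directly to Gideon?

Gideon directly manages Yuki, Soren. That is 2 direct reports.

2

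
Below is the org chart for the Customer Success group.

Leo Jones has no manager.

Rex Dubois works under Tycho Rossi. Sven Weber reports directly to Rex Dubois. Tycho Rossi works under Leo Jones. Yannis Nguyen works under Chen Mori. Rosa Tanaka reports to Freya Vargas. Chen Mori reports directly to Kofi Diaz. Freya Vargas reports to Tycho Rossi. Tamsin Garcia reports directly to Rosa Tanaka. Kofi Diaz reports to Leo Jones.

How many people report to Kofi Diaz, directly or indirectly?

Kofi Diaz directly manages Chen Mori. Under Chen Mori: Yannis Nguyen (1). That's 2 in total.

2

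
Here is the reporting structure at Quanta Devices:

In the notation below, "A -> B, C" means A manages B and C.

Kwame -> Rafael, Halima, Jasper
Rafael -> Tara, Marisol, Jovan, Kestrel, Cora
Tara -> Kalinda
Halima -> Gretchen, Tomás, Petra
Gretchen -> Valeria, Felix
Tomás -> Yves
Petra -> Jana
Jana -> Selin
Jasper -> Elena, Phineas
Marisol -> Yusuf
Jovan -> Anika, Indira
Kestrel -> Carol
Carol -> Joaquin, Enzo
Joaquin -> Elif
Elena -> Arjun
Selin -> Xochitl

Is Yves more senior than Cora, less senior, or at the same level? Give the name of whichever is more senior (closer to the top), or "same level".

Yves is 3 levels below Kwame; Cora is 2. Cora is higher.

Cora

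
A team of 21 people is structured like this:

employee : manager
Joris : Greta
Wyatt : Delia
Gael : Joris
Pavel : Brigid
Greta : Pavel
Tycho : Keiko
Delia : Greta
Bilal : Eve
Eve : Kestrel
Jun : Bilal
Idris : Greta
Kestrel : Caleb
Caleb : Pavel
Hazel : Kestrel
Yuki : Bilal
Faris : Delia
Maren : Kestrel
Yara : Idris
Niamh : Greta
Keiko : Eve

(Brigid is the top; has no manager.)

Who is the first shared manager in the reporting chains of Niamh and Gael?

Greta

Niamh's chain of managers is Greta, Pavel, Brigid. Gael's chain of managers is Joris, Greta, Pavel, Brigid. The first manager that appears in both chains is Greta.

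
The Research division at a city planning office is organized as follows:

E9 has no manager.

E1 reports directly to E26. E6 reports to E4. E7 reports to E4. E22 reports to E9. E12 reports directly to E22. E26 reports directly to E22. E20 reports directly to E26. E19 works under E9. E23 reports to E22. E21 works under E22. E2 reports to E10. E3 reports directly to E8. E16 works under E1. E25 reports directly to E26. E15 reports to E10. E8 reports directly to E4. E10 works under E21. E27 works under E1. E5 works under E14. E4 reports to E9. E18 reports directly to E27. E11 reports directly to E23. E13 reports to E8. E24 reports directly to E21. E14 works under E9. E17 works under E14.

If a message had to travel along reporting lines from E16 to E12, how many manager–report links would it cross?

E16 is 3 levels below E22, and E12 is 1 level below E22 (their lowest common manager). The shortest path runs up from E16 to E22 and back down to E12: 3 + 1 = 4 links.

4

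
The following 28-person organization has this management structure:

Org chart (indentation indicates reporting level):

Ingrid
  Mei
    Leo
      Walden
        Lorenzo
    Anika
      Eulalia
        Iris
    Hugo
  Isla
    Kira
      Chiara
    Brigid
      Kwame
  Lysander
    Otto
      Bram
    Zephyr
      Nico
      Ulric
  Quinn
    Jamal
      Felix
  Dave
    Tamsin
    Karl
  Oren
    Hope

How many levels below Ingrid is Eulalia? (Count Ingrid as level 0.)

3

Chain from Eulalia up to Ingrid: Eulalia → Anika → Mei → Ingrid. That is 3 steps up, so Eulalia is 3 levels below Ingrid.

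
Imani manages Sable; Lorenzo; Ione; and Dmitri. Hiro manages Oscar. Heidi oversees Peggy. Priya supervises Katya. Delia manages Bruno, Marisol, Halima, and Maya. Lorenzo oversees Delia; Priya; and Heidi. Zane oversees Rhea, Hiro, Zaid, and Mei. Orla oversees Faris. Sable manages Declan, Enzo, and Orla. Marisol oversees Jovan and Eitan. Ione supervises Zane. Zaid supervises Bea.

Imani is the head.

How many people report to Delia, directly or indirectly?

Delia directly manages Bruno, Marisol, Halima, Maya. Bruno has no reports. Under Marisol: Eitan, Jovan (2). Halima has no reports. Maya has no reports. So Delia's organization is 4 direct reports plus everyone under them: 1 + 3 + 1 + 1 = 6.

6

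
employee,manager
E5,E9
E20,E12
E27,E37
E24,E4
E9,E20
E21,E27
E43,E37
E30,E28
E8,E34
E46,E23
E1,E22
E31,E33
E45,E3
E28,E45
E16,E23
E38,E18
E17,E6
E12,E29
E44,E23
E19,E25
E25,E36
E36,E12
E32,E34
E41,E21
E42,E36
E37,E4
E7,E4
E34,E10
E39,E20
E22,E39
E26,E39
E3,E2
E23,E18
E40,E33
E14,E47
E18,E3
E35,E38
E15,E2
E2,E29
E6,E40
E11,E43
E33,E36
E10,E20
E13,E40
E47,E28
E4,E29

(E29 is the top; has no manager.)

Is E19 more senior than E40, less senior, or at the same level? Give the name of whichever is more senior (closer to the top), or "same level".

same level

Both E19 and E40 are 4 levels below E29.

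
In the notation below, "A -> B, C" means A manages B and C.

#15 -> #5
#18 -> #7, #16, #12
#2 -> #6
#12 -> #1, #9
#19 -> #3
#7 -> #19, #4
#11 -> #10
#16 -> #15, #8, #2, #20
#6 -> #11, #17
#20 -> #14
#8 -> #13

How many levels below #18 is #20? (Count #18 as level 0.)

Chain from #20 up to #18: #20 → #16 → #18. That is 2 steps up, so #20 is 2 levels below #18.

2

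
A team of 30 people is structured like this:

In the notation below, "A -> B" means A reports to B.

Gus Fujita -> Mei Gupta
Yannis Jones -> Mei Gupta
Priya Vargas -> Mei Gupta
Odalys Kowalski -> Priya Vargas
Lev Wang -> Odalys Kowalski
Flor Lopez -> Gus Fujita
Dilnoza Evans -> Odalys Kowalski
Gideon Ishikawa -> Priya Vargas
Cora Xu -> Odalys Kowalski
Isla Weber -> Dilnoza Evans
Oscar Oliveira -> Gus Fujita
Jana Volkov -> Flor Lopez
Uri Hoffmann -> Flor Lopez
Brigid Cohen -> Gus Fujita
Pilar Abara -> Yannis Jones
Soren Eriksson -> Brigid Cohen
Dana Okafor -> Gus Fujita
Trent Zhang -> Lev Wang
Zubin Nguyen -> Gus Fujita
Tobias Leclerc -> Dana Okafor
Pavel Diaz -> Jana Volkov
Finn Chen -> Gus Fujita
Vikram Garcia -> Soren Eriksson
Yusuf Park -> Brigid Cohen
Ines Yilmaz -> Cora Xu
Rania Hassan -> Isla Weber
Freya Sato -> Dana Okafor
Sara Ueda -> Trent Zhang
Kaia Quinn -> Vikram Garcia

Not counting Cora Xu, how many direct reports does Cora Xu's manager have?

Cora Xu reports to Odalys Kowalski. Odalys Kowalski's other direct reports are Lev Wang, Dilnoza Evans — 2 peers.

2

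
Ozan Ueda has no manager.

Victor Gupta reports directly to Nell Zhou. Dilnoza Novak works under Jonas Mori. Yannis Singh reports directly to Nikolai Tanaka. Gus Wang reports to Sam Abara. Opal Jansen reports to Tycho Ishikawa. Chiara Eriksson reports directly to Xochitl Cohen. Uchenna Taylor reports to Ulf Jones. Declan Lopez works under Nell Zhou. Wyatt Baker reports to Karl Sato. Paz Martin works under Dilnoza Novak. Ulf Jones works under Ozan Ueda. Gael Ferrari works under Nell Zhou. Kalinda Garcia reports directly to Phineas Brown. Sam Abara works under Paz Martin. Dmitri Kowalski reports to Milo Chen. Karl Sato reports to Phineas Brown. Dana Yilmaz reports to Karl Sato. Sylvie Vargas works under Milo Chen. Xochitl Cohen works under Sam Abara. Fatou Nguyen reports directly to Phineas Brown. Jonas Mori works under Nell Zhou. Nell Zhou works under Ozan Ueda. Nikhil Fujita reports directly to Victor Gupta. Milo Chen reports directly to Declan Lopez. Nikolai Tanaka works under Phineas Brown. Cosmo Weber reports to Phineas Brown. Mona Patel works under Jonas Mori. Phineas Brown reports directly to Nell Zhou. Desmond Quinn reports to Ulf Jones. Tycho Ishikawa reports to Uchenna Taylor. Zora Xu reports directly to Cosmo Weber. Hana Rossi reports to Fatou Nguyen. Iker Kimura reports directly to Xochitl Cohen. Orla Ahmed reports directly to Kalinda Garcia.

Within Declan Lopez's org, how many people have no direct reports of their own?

2

The people in Declan Lopez's organization with no one reporting to them are Sylvie Vargas, Dmitri Kowalski. That is 2.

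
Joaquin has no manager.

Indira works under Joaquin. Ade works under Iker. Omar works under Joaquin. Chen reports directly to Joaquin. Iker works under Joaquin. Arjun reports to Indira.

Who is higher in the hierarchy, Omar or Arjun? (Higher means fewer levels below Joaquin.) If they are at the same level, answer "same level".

Omar is 1 level below Joaquin; Arjun is 2. Omar is higher.

Omar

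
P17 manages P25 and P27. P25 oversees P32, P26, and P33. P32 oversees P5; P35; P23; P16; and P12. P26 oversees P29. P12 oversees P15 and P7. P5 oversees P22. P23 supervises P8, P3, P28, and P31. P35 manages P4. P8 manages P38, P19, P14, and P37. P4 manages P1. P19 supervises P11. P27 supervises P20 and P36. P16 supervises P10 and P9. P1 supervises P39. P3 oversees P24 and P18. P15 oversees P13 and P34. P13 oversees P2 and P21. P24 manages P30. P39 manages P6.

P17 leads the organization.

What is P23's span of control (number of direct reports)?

4

P23 directly manages P8, P3, P28, P31. That is 4 direct reports.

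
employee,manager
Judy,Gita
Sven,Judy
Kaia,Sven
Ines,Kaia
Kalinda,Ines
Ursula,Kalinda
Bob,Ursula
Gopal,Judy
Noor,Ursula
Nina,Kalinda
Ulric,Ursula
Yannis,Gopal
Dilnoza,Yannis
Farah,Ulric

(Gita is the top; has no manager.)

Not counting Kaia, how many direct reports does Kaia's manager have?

0

Kaia reports to Sven, and Sven has no other direct reports. Kaia has 0 peers.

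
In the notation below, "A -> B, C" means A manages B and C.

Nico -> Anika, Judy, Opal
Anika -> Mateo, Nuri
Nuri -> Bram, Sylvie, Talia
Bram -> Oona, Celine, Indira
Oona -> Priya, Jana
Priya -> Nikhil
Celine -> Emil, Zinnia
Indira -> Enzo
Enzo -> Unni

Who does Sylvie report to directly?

Sylvie reports directly to Nuri.

Nuri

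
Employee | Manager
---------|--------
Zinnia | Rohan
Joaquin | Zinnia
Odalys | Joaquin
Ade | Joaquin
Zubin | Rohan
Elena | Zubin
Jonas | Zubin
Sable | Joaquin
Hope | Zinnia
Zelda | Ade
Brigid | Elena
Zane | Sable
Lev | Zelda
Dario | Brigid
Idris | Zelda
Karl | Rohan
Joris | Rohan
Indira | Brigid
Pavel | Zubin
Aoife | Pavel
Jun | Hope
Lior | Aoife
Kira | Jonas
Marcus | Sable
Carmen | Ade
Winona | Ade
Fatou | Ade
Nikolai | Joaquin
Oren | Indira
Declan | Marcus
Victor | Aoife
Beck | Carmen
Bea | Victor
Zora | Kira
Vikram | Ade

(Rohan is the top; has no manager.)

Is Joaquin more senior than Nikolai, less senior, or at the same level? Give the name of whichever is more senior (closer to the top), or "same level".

Joaquin

Joaquin is 2 levels below Rohan; Nikolai is 3. Joaquin is higher.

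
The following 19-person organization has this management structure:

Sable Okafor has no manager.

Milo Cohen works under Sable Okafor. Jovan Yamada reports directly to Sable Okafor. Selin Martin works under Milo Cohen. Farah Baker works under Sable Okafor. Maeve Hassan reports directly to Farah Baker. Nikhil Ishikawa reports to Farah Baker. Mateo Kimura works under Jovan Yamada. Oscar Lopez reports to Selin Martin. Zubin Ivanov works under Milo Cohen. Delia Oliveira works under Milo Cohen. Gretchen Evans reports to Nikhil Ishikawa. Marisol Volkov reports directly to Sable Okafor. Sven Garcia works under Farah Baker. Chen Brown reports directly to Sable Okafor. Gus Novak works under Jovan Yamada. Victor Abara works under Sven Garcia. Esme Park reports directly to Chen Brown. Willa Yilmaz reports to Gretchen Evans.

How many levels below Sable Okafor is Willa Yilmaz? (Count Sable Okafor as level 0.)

Chain from Willa Yilmaz up to Sable Okafor: Willa Yilmaz → Gretchen Evans → Nikhil Ishikawa → Farah Baker → Sable Okafor. That is 4 steps up, so Willa Yilmaz is 4 levels below Sable Okafor.

4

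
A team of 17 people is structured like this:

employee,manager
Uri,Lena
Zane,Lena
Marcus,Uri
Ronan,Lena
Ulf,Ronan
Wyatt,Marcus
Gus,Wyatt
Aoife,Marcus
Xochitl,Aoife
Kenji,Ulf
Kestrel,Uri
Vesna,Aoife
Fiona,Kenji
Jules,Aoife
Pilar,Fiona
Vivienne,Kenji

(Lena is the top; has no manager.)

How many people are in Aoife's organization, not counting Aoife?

3

Aoife directly manages Xochitl, Vesna, Jules. Xochitl has no reports. Vesna has no reports. Jules has no reports. So Aoife's organization is 3 direct reports plus everyone under them: 1 + 1 + 1 = 3.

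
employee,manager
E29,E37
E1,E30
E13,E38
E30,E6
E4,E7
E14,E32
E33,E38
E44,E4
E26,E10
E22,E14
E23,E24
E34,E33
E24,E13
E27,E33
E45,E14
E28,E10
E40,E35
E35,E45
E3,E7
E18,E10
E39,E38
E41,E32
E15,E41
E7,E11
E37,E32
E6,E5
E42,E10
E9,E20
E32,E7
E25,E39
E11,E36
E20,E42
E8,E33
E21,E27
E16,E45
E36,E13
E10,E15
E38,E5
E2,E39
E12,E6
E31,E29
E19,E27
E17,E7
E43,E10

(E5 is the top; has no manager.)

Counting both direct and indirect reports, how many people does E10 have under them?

E10 directly manages E43, E18, E26, E42, E28. E43 has no reports. E18 has no reports. E26 has no reports. Under E42: E20, E9 (2). E28 has no reports. So E10's organization is 5 direct reports plus everyone under them: 1 + 1 + 1 + 3 + 1 = 7.

7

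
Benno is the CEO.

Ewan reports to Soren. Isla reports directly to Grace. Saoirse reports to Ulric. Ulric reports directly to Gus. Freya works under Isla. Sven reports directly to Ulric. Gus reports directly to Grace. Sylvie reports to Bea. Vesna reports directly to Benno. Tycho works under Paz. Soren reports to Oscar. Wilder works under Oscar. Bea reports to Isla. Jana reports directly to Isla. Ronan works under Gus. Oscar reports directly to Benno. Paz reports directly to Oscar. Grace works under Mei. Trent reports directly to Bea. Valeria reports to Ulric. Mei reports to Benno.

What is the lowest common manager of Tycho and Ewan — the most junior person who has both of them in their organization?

Tycho's chain of managers is Paz, Oscar, Benno. Ewan's chain of managers is Soren, Oscar, Benno. The first manager that appears in both chains is Oscar.

Oscar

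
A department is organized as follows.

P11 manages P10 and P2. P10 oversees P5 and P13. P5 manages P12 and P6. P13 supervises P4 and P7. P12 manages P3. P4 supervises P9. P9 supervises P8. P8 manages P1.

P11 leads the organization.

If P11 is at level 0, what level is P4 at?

3

Chain from P4 up to P11: P4 → P13 → P10 → P11. That is 3 steps up, so P4 is 3 levels below P11.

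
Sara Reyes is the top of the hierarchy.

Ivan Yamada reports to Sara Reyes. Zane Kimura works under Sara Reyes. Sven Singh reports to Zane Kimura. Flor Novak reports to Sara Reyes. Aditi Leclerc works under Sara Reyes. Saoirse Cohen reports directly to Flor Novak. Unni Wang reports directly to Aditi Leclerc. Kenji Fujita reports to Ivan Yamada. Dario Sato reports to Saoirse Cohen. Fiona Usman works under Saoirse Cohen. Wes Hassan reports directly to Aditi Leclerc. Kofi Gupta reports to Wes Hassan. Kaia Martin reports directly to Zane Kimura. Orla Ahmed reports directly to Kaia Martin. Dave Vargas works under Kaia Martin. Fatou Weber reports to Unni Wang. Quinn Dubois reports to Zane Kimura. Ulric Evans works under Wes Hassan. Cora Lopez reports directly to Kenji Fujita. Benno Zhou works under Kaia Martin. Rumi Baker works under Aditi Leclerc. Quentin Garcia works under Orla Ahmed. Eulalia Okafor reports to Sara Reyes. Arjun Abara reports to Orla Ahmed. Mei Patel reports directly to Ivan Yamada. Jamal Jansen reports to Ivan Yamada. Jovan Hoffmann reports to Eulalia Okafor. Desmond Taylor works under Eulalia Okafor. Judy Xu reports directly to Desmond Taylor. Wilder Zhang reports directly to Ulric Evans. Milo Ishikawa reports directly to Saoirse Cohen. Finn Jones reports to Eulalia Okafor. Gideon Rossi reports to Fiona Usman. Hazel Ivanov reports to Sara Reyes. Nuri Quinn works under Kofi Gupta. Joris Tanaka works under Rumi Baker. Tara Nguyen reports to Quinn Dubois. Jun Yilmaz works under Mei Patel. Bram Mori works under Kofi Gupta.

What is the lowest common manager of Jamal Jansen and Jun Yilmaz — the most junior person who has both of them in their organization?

Ivan Yamada

Jamal Jansen's chain of managers is Ivan Yamada, Sara Reyes. Jun Yilmaz's chain of managers is Mei Patel, Ivan Yamada, Sara Reyes. The first manager that appears in both chains is Ivan Yamada.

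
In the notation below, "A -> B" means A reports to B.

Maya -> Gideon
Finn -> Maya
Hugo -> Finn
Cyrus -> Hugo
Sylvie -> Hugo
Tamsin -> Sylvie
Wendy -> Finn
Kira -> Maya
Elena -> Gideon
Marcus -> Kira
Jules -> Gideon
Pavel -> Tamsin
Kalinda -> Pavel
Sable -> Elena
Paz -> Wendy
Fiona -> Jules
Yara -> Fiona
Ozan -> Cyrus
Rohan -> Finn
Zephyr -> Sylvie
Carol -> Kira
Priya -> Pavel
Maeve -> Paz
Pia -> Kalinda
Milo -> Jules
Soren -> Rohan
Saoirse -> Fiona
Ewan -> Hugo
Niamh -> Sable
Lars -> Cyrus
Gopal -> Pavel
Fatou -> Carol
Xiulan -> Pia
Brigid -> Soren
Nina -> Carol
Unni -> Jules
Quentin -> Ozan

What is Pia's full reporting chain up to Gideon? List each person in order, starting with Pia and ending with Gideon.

Pia -> Kalinda -> Pavel -> Tamsin -> Sylvie -> Hugo -> Finn -> Maya -> Gideon

Pia reports to Kalinda. Kalinda reports to Pavel. Pavel reports to Tamsin. Tamsin reports to Sylvie. Sylvie reports to Hugo. Hugo reports to Finn. Finn reports to Maya. Maya reports to Gideon. Gideon is at the top.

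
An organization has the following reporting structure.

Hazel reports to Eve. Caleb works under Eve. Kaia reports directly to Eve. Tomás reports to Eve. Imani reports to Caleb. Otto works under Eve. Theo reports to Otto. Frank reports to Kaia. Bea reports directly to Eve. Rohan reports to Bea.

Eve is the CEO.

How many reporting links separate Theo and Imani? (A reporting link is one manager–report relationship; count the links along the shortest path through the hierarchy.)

Theo is 2 levels below Eve, and Imani is 2 levels below Eve (their lowest common manager). The shortest path runs up from Theo to Eve and back down to Imani: 2 + 2 = 4 links.

4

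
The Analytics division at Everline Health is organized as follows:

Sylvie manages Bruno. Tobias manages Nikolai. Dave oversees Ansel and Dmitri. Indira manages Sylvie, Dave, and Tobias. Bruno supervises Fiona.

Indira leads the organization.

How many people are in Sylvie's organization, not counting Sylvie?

2

Sylvie directly manages Bruno. Under Bruno: Fiona (1). That's 2 in total.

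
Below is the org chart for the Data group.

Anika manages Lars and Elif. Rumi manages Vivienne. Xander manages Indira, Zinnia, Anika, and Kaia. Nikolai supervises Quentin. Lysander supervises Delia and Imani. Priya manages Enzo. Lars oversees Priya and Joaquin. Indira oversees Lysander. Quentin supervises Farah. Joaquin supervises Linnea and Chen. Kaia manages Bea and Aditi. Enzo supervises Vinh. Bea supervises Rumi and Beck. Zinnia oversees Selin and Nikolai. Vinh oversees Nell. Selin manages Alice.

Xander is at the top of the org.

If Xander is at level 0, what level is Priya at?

Chain from Priya up to Xander: Priya → Lars → Anika → Xander. That is 3 steps up, so Priya is 3 levels below Xander.

3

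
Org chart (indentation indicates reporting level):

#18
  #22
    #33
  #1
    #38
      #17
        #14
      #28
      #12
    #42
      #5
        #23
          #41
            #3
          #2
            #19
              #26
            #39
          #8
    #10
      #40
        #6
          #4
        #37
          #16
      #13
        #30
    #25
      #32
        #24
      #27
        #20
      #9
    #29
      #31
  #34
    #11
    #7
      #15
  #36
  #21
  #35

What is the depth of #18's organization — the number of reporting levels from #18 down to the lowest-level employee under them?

7

The longest chain under #18 runs #18 → #1 → #42 → #5 → #23 → #2 → #19 → #26, which is 7 levels below #18.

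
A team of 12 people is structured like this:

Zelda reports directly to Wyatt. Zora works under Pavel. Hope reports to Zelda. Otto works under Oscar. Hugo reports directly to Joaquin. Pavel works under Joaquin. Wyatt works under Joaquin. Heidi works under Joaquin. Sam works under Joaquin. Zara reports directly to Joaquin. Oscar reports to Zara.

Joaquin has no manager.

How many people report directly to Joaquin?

Joaquin directly manages Hugo, Wyatt, Zara, Heidi, Pavel, Sam. That is 6 direct reports.

6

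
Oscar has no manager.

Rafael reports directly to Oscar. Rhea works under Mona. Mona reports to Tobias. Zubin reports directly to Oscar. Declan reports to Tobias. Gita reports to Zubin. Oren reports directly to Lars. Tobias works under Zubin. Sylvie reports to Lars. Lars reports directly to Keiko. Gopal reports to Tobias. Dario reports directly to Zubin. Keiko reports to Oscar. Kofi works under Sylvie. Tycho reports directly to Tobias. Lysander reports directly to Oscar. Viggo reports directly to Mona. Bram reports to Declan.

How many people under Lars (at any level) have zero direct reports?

2

The people in Lars's organization with no one reporting to them are Kofi, Oren. That is 2.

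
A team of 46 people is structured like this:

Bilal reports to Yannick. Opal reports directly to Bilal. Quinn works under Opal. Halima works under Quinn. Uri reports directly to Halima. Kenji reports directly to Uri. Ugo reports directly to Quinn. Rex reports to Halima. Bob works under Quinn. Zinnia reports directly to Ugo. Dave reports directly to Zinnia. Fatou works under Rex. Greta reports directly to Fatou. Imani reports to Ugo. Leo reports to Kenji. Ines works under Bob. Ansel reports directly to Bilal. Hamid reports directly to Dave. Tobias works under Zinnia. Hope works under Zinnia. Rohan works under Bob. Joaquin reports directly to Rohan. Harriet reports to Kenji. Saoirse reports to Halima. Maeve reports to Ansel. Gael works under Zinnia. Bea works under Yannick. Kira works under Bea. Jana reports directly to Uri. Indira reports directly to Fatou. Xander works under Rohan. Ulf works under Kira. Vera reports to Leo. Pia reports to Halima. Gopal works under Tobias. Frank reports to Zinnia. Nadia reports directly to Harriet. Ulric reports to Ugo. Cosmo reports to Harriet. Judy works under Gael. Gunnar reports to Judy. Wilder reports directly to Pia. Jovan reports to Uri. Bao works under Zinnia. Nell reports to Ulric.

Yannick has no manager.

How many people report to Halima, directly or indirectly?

16

Halima directly manages Uri, Rex, Saoirse, Pia. Under Uri: Jovan, Jana, Kenji, Harriet, Cosmo, Nadia, Leo, Vera (8). Under Rex: Fatou, Indira, Greta (3). Saoirse has no reports. Under Pia: Wilder (1). So Halima's organization is 4 direct reports plus everyone under them: 9 + 4 + 1 + 2 = 16.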